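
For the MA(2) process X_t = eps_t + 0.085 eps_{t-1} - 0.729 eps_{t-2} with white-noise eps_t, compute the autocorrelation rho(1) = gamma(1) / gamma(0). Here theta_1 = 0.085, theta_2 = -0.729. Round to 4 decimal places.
\rho(1) = 0.0150

For an MA(q) process with theta_0 = 1, the autocovariance is
  gamma(k) = sigma^2 * sum_{i=0..q-k} theta_i * theta_{i+k},
and rho(k) = gamma(k) / gamma(0). Sigma^2 cancels.
  numerator   = (1)*(0.085) + (0.085)*(-0.729) = 0.023035.
  denominator = (1)^2 + (0.085)^2 + (-0.729)^2 = 1.538666.
  rho(1) = 0.023035 / 1.538666 = 0.0150.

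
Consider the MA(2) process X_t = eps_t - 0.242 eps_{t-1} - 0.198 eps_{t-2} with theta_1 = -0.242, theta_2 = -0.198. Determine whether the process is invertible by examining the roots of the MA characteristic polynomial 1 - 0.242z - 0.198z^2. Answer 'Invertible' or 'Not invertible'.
\text{Invertible}

The MA(q) characteristic polynomial is P(z) = 1 - 0.242z - 0.198z^2.
Invertibility requires all roots to lie outside the unit circle, i.e. |z| > 1 for every root.
Set 1 + (-0.242) z + (-0.198) z^2 = 0, i.e. a z^2 + b z + c = 0 with a = -0.198, b = -0.242, c = 1.
Discriminant D = b^2 - 4ac = (-0.242)^2 - 4*(-0.198)*1 = 0.058564 - (-0.792) = 0.850564.
D >= 0, so the roots are real: z = (-b +/- sqrt(D)) / (2a) = (0.242 +/- 0.92226) / (-0.396).
  z_1 = (0.242 + 0.92226) / (-0.396) = -2.9401,   |z_1| = 2.9401.
  z_2 = (0.242 - 0.92226) / (-0.396) = 1.7178,   |z_2| = 1.7178.
Moduli of all roots: 2.9401, 1.7178.
All moduli strictly greater than 1? Yes.
Verdict: Invertible.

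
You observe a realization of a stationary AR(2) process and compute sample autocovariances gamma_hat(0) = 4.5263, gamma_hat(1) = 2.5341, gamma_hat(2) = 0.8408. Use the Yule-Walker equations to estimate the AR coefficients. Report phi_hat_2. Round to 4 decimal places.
\hat\phi_{2} = -0.1860

The Yule-Walker equations for an AR(p) process read, in matrix form,
  Gamma_p phi = r_p,   with   (Gamma_p)_{ij} = gamma(|i - j|),
                       (r_p)_i = gamma(i),   i,j = 1..p.
Substitute the sample gammas (Toeplitz matrix and right-hand side of size 2):
  Gamma_p = [[4.5263, 2.5341], [2.5341, 4.5263]]
  r_p     = [2.5341, 0.8408]
Written out:
  4.5263 phi_1 + 2.5341 phi_2 = 2.5341
  2.5341 phi_1 + 4.5263 phi_2 = 0.8408
Solve by Cramer's rule:
  det = gamma(0)^2 - gamma(1)^2 = (4.5263)^2 - (2.5341)^2 = 20.48739169 - 6.42166281 = 14.06572888
  phi_hat_1 = [gamma(1) gamma(0) - gamma(1) gamma(2)] / det = [(2.5341)(4.5263) - (2.5341)(0.8408)] / 14.06572888 = 9.33942555 / 14.06572888 = 0.664
  phi_hat_2 = [gamma(0) gamma(2) - gamma(1)^2] / det = [(4.5263)(0.8408) - (2.5341)^2] / 14.06572888 = -2.61594977 / 14.06572888 = -0.186
So phi_hat = [0.6640, -0.1860].
Therefore phi_hat_2 = -0.1860.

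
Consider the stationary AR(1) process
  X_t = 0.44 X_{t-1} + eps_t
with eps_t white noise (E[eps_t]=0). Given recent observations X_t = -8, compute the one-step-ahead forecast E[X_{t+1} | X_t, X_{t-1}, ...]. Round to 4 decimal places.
E[X_{t+1} \mid \mathcal F_t] = -3.5200

For an AR(p) model X_t = c + sum_i phi_i X_{t-i} + eps_t, the
one-step-ahead conditional mean is
  E[X_{t+1} | X_t, ...] = c + sum_i phi_i X_{t+1-i}.
Substitute known values:
  E[X_{t+1} | ...] = (0.44) * (-8)
                   = -3.5200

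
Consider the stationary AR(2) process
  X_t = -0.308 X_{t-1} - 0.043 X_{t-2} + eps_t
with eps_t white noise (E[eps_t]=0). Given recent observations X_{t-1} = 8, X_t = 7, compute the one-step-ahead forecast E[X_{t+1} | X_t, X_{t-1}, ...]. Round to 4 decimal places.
E[X_{t+1} \mid \mathcal F_t] = -2.5000

For an AR(p) model X_t = c + sum_i phi_i X_{t-i} + eps_t, the
one-step-ahead conditional mean is
  E[X_{t+1} | X_t, ...] = c + sum_i phi_i X_{t+1-i}.
Substitute known values:
  E[X_{t+1} | ...] = (-0.308) * (7) + (-0.043) * (8)
                   = -2.5000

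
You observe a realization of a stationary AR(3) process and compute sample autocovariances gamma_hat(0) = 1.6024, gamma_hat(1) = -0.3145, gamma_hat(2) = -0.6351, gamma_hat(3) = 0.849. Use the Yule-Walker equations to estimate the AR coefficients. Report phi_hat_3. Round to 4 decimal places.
\hat\phi_{3} = 0.4290

The Yule-Walker equations for an AR(p) process read, in matrix form,
  Gamma_p phi = r_p,   with   (Gamma_p)_{ij} = gamma(|i - j|),
                       (r_p)_i = gamma(i),   i,j = 1..p.
Substitute the sample gammas (Toeplitz matrix and right-hand side of size 3):
  Gamma_p = [[1.6024, -0.3145, -0.6351], [-0.3145, 1.6024, -0.3145], [-0.6351, -0.3145, 1.6024]]
  r_p     = [-0.3145, -0.6351, 0.849]
Written out (R1..R3):
  (R1) 1.6024 phi_1 - 0.3145 phi_2 - 0.6351 phi_3 = -0.3145
  (R2) -0.3145 phi_1 + 1.6024 phi_2 - 0.3145 phi_3 = -0.6351
  (R3) -0.6351 phi_1 - 0.3145 phi_2 + 1.6024 phi_3 = 0.849
Gaussian elimination:
  R2 <- R2 - (-0.3145/1.6024) R1 = R2 - (-0.196268) R1:  1.540674 phi_2 - 0.43915 phi_3 = -0.696826
  R3 <- R3 - (-0.6351/1.6024) R1 = R3 - (-0.396343) R1:  -0.43915 phi_2 + 1.350683 phi_3 = 0.72435
  R3 <- R3 - (-0.43915/1.540674) R2 = R3 - (-0.285038) R2:  1.225508 phi_3 = 0.525728
Back-substitution:
  phi_hat_3 = 0.525728 / 1.225508 = 0.428988
  phi_hat_2 = (-0.696826 - (-0.43915)(0.428988)) / 1.540674 = -0.330009
  phi_hat_1 = (-0.3145 - (-0.3145)(-0.330009) - (-0.6351)(0.428988)) / 1.6024 = -0.091012
So phi_hat = [-0.0910, -0.3300, 0.4290].
Therefore phi_hat_3 = 0.4290.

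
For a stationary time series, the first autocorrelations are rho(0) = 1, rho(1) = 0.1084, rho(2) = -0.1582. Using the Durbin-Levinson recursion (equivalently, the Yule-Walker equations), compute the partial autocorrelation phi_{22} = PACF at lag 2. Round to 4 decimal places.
\phi_{22} = -0.1720

The PACF at lag k is phi_{kk}, the last component of the solution
to the Yule-Walker system G_k phi = r_k where
  (G_k)_{ij} = rho(|i - j|), (r_k)_i = rho(i), i,j = 1..k.
Equivalently, Durbin-Levinson gives phi_{kk} iteratively:
  phi_{11} = rho(1)
  phi_{kk} = [rho(k) - sum_{j=1..k-1} phi_{k-1,j} rho(k-j)]
            / [1 - sum_{j=1..k-1} phi_{k-1,j} rho(j)],
  phi_{k,j} = phi_{k-1,j} - phi_{kk} phi_{k-1,k-j},  j = 1..k-1.
Step k = 1:
  phi_11 = rho(1) = 0.1084.
Step k = 2:
  phi_22 = [rho(2) - phi_11 rho(1)] / [1 - phi_11 rho(1)] = [-0.1582 - (0.1084)(0.1084)] / [1 - (0.1084)(0.1084)]
         = -0.16995056 / 0.98824944 = -0.172.
Therefore phi_{22} = -0.1720.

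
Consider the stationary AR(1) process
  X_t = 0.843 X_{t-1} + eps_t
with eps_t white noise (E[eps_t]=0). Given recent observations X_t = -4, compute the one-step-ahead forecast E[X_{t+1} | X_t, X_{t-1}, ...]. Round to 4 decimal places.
E[X_{t+1} \mid \mathcal F_t] = -3.3720

For an AR(p) model X_t = c + sum_i phi_i X_{t-i} + eps_t, the
one-step-ahead conditional mean is
  E[X_{t+1} | X_t, ...] = c + sum_i phi_i X_{t+1-i}.
Substitute known values:
  E[X_{t+1} | ...] = (0.843) * (-4)
                   = -3.3720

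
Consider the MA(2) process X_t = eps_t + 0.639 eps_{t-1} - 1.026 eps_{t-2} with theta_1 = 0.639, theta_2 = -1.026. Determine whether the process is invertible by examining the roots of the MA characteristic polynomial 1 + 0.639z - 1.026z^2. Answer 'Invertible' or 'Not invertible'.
\text{Not invertible}

The MA(q) characteristic polynomial is P(z) = 1 + 0.639z - 1.026z^2.
Invertibility requires all roots to lie outside the unit circle, i.e. |z| > 1 for every root.
Set 1 + (0.639) z + (-1.026) z^2 = 0, i.e. a z^2 + b z + c = 0 with a = -1.026, b = 0.639, c = 1.
Discriminant D = b^2 - 4ac = (0.639)^2 - 4*(-1.026)*1 = 0.408321 - (-4.104) = 4.512321.
D >= 0, so the roots are real: z = (-b +/- sqrt(D)) / (2a) = (-0.639 +/- 2.124222) / (-2.052).
  z_1 = (-0.639 + 2.124222) / (-2.052) = -0.7238,   |z_1| = 0.7238.
  z_2 = (-0.639 - 2.124222) / (-2.052) = 1.3466,   |z_2| = 1.3466.
Moduli of all roots: 0.7238, 1.3466.
All moduli strictly greater than 1? No.
Verdict: Not invertible.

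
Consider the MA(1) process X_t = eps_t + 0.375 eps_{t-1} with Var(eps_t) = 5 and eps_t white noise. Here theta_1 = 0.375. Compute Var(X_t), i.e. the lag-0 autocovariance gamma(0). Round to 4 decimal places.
\gamma(0) = 5.7031

For an MA(q) process X_t = eps_t + sum_i theta_i eps_{t-i} with
Var(eps_t) = sigma^2, the variance is
  gamma(0) = sigma^2 * (1 + sum_i theta_i^2).
  sum_i theta_i^2 = (0.375)^2 = 0.140625.
  gamma(0) = 5 * (1 + 0.140625) = 5 * 1.140625 = 5.703125, which rounds to 5.7031.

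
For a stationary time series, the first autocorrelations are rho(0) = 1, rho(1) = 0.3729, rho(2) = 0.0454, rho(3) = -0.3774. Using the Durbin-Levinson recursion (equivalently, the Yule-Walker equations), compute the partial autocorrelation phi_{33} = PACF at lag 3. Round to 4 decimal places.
\phi_{33} = -0.4180

The PACF at lag k is phi_{kk}, the last component of the solution
to the Yule-Walker system G_k phi = r_k where
  (G_k)_{ij} = rho(|i - j|), (r_k)_i = rho(i), i,j = 1..k.
Equivalently, Durbin-Levinson gives phi_{kk} iteratively:
  phi_{11} = rho(1)
  phi_{kk} = [rho(k) - sum_{j=1..k-1} phi_{k-1,j} rho(k-j)]
            / [1 - sum_{j=1..k-1} phi_{k-1,j} rho(j)],
  phi_{k,j} = phi_{k-1,j} - phi_{kk} phi_{k-1,k-j},  j = 1..k-1.
Step k = 1:
  phi_11 = rho(1) = 0.3729.
Step k = 2:
  phi_22 = [rho(2) - phi_11 rho(1)] / [1 - phi_11 rho(1)] = [0.0454 - (0.3729)(0.3729)] / [1 - (0.3729)(0.3729)]
         = -0.09365441 / 0.86094559 = -0.108781.
  Update: phi_21 = phi_11 - phi_22 phi_11 = 0.3729 - (-0.108781)(0.3729) = 0.413464.
Step k = 3:
  phi_33 = [rho(3) - phi_21 rho(2) - phi_22 rho(1)] / [1 - phi_21 rho(1) - phi_22 rho(2)]
    numerator   = -0.3774 - (0.413464)(0.0454) - (-0.108781)(0.3729) = -0.3556069
    denominator = 1 - (0.413464)(0.3729) - (-0.108781)(0.0454) = 0.85075778
  phi_33 = -0.3556069 / 0.85075778 = -0.418.
Therefore phi_{33} = -0.4180.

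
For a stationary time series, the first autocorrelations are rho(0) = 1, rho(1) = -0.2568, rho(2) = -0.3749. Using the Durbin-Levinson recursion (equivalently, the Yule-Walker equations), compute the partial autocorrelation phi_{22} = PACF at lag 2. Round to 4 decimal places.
\phi_{22} = -0.4720

The PACF at lag k is phi_{kk}, the last component of the solution
to the Yule-Walker system G_k phi = r_k where
  (G_k)_{ij} = rho(|i - j|), (r_k)_i = rho(i), i,j = 1..k.
Equivalently, Durbin-Levinson gives phi_{kk} iteratively:
  phi_{11} = rho(1)
  phi_{kk} = [rho(k) - sum_{j=1..k-1} phi_{k-1,j} rho(k-j)]
            / [1 - sum_{j=1..k-1} phi_{k-1,j} rho(j)],
  phi_{k,j} = phi_{k-1,j} - phi_{kk} phi_{k-1,k-j},  j = 1..k-1.
Step k = 1:
  phi_11 = rho(1) = -0.2568.
Step k = 2:
  phi_22 = [rho(2) - phi_11 rho(1)] / [1 - phi_11 rho(1)] = [-0.3749 - (-0.2568)(-0.2568)] / [1 - (-0.2568)(-0.2568)]
         = -0.44084624 / 0.93405376 = -0.472.
Therefore phi_{22} = -0.4720.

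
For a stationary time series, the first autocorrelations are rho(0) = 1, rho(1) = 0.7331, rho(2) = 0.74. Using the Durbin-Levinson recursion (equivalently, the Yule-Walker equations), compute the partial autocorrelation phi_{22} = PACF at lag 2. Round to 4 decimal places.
\phi_{22} = 0.4379

The PACF at lag k is phi_{kk}, the last component of the solution
to the Yule-Walker system G_k phi = r_k where
  (G_k)_{ij} = rho(|i - j|), (r_k)_i = rho(i), i,j = 1..k.
Equivalently, Durbin-Levinson gives phi_{kk} iteratively:
  phi_{11} = rho(1)
  phi_{kk} = [rho(k) - sum_{j=1..k-1} phi_{k-1,j} rho(k-j)]
            / [1 - sum_{j=1..k-1} phi_{k-1,j} rho(j)],
  phi_{k,j} = phi_{k-1,j} - phi_{kk} phi_{k-1,k-j},  j = 1..k-1.
Step k = 1:
  phi_11 = rho(1) = 0.7331.
Step k = 2:
  phi_22 = [rho(2) - phi_11 rho(1)] / [1 - phi_11 rho(1)] = [0.74 - (0.7331)(0.7331)] / [1 - (0.7331)(0.7331)]
         = 0.20256439 / 0.46256439 = 0.4379.
Therefore phi_{22} = 0.4379.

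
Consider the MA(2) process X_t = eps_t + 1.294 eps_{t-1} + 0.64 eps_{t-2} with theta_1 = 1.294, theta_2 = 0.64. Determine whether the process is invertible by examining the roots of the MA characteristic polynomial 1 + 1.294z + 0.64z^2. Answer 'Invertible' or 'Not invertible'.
\text{Invertible}

The MA(q) characteristic polynomial is P(z) = 1 + 1.294z + 0.64z^2.
Invertibility requires all roots to lie outside the unit circle, i.e. |z| > 1 for every root.
Set 1 + (1.294) z + (0.64) z^2 = 0, i.e. a z^2 + b z + c = 0 with a = 0.64, b = 1.294, c = 1.
Discriminant D = b^2 - 4ac = (1.294)^2 - 4*(0.64)*1 = 1.674436 - (2.56) = -0.885564.
D < 0, so the roots are the complex-conjugate pair z = (-b +/- i sqrt(-D)) / (2a) = -1.0109 +/- 0.7352i.
For a conjugate pair |z|^2 = z * conj(z) = (product of roots) = c/a = 1/(0.64) = 1.5625, so |z| = sqrt(1.5625) = 1.25 for both roots.
Moduli of all roots: 1.2500, 1.2500.
All moduli strictly greater than 1? Yes.
Verdict: Invertible.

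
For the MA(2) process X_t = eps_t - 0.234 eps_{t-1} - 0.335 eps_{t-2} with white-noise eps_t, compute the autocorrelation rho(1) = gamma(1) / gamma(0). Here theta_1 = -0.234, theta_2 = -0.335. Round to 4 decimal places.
\rho(1) = -0.1333

For an MA(q) process with theta_0 = 1, the autocovariance is
  gamma(k) = sigma^2 * sum_{i=0..q-k} theta_i * theta_{i+k},
and rho(k) = gamma(k) / gamma(0). Sigma^2 cancels.
  numerator   = (1)*(-0.234) + (-0.234)*(-0.335) = -0.15561.
  denominator = (1)^2 + (-0.234)^2 + (-0.335)^2 = 1.166981.
  rho(1) = -0.15561 / 1.166981 = -0.1333.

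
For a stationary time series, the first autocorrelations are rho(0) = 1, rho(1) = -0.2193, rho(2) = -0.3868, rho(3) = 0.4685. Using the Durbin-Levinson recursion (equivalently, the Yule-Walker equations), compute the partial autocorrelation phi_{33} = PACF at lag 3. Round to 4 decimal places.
\phi_{33} = 0.3249

The PACF at lag k is phi_{kk}, the last component of the solution
to the Yule-Walker system G_k phi = r_k where
  (G_k)_{ij} = rho(|i - j|), (r_k)_i = rho(i), i,j = 1..k.
Equivalently, Durbin-Levinson gives phi_{kk} iteratively:
  phi_{11} = rho(1)
  phi_{kk} = [rho(k) - sum_{j=1..k-1} phi_{k-1,j} rho(k-j)]
            / [1 - sum_{j=1..k-1} phi_{k-1,j} rho(j)],
  phi_{k,j} = phi_{k-1,j} - phi_{kk} phi_{k-1,k-j},  j = 1..k-1.
Step k = 1:
  phi_11 = rho(1) = -0.2193.
Step k = 2:
  phi_22 = [rho(2) - phi_11 rho(1)] / [1 - phi_11 rho(1)] = [-0.3868 - (-0.2193)(-0.2193)] / [1 - (-0.2193)(-0.2193)]
         = -0.43489249 / 0.95190751 = -0.456864.
  Update: phi_21 = phi_11 - phi_22 phi_11 = -0.2193 - (-0.456864)(-0.2193) = -0.31949.
Step k = 3:
  phi_33 = [rho(3) - phi_21 rho(2) - phi_22 rho(1)] / [1 - phi_21 rho(1) - phi_22 rho(2)]
    numerator   = 0.4685 - (-0.31949)(-0.3868) - (-0.456864)(-0.2193) = 0.24473082
    denominator = 1 - (-0.31949)(-0.2193) - (-0.456864)(-0.3868) = 0.75322069
  phi_33 = 0.24473082 / 0.75322069 = 0.3249.
Therefore phi_{33} = 0.3249.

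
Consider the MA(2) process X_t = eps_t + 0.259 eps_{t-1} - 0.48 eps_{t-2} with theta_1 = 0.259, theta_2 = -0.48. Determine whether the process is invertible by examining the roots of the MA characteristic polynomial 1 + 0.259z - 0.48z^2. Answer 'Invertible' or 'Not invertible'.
\text{Invertible}

The MA(q) characteristic polynomial is P(z) = 1 + 0.259z - 0.48z^2.
Invertibility requires all roots to lie outside the unit circle, i.e. |z| > 1 for every root.
Set 1 + (0.259) z + (-0.48) z^2 = 0, i.e. a z^2 + b z + c = 0 with a = -0.48, b = 0.259, c = 1.
Discriminant D = b^2 - 4ac = (0.259)^2 - 4*(-0.48)*1 = 0.067081 - (-1.92) = 1.987081.
D >= 0, so the roots are real: z = (-b +/- sqrt(D)) / (2a) = (-0.259 +/- 1.409639) / (-0.96).
  z_1 = (-0.259 + 1.409639) / (-0.96) = -1.1986,   |z_1| = 1.1986.
  z_2 = (-0.259 - 1.409639) / (-0.96) = 1.7382,   |z_2| = 1.7382.
Moduli of all roots: 1.1986, 1.7382.
All moduli strictly greater than 1? Yes.
Verdict: Invertible.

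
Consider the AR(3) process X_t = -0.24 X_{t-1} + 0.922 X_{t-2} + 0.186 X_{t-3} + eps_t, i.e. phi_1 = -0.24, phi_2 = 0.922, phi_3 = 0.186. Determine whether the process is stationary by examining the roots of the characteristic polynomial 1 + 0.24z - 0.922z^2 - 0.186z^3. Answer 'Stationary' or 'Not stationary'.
\text{Stationary}

The AR(p) characteristic polynomial is P(z) = 1 + 0.24z - 0.922z^2 - 0.186z^3.
Stationarity requires all roots to lie outside the unit circle, i.e. |z| > 1 for every root.
Degree 3: look for a simple real root z0 first, then factor out (1 - z/z0) and solve the remaining quadratic.
Testing z0 = -5: P(-5) = 1 + (0.24)(-5) + (-0.922)(-5)^2 + (-0.186)(-5)^3
  = 1 + (-1.2) + (-23.05) + (23.25) = 0.  So z_0 = -5 is a root, |z_0| = 5.
Divide out the factor (1 + 0.2 z) = (1 - z/z0) (since 1/z0 = -0.2):
  P(z) = (1 + 0.2 z)(1 + (0.04) z + (-0.93) z^2)
  [check: z-coef 0.04 - (-0.2) = 0.24; z^2-coef -0.93 - (-0.2)(0.04) = -0.922; z^3-coef -(-0.2)(-0.93) = -0.186.]
Remaining roots from the quadratic factor 1 + (0.04) z + (-0.93) z^2:
  Set 1 + (0.04) z + (-0.93) z^2 = 0, i.e. a z^2 + b z + c = 0 with a = -0.93, b = 0.04, c = 1.
  Discriminant D = b^2 - 4ac = (0.04)^2 - 4*(-0.93)*1 = 0.0016 - (-3.72) = 3.7216.
  D >= 0, so the roots are real: z = (-b +/- sqrt(D)) / (2a) = (-0.04 +/- 1.929145) / (-1.86).
    z_1 = (-0.04 + 1.929145) / (-1.86) = -1.0157,   |z_1| = 1.0157.
    z_2 = (-0.04 - 1.929145) / (-1.86) = 1.0587,   |z_2| = 1.0587.
Moduli of all roots: 5.0000, 1.0157, 1.0587.
All moduli strictly greater than 1? Yes.
Verdict: Stationary.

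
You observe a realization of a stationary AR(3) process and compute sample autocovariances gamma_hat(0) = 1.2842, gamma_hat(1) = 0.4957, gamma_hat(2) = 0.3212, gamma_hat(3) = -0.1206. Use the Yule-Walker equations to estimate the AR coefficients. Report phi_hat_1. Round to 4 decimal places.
\hat\phi_{1} = 0.3720

The Yule-Walker equations for an AR(p) process read, in matrix form,
  Gamma_p phi = r_p,   with   (Gamma_p)_{ij} = gamma(|i - j|),
                       (r_p)_i = gamma(i),   i,j = 1..p.
Substitute the sample gammas (Toeplitz matrix and right-hand side of size 3):
  Gamma_p = [[1.2842, 0.4957, 0.3212], [0.4957, 1.2842, 0.4957], [0.3212, 0.4957, 1.2842]]
  r_p     = [0.4957, 0.3212, -0.1206]
Written out (R1..R3):
  (R1) 1.2842 phi_1 + 0.4957 phi_2 + 0.3212 phi_3 = 0.4957
  (R2) 0.4957 phi_1 + 1.2842 phi_2 + 0.4957 phi_3 = 0.3212
  (R3) 0.3212 phi_1 + 0.4957 phi_2 + 1.2842 phi_3 = -0.1206
Gaussian elimination:
  R2 <- R2 - (0.4957/1.2842) R1 = R2 - (0.385999) R1:  1.09286 phi_2 + 0.371717 phi_3 = 0.12986
  R3 <- R3 - (0.3212/1.2842) R1 = R3 - (0.250117) R1:  0.371717 phi_2 + 1.203862 phi_3 = -0.244583
  R3 <- R3 - (0.371717/1.09286) R2 = R3 - (0.340132) R2:  1.077429 phi_3 = -0.288753
Back-substitution:
  phi_hat_3 = -0.288753 / 1.077429 = -0.268001
  phi_hat_2 = (0.12986 - (0.371717)(-0.268001)) / 1.09286 = 0.209982
  phi_hat_1 = (0.4957 - (0.4957)(0.209982) - (0.3212)(-0.268001)) / 1.2842 = 0.371978
So phi_hat = [0.3720, 0.2100, -0.2680].
Therefore phi_hat_1 = 0.3720.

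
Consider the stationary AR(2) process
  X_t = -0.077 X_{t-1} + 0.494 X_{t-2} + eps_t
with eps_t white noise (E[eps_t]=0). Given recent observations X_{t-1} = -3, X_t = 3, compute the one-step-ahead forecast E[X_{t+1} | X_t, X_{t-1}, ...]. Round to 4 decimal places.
E[X_{t+1} \mid \mathcal F_t] = -1.7130

For an AR(p) model X_t = c + sum_i phi_i X_{t-i} + eps_t, the
one-step-ahead conditional mean is
  E[X_{t+1} | X_t, ...] = c + sum_i phi_i X_{t+1-i}.
Substitute known values:
  E[X_{t+1} | ...] = (-0.077) * (3) + (0.494) * (-3)
                   = -1.7130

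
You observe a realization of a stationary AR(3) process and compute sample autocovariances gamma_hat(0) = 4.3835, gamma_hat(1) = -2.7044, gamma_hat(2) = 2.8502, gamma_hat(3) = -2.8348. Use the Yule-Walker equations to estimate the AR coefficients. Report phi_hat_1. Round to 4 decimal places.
\hat\phi_{1} = -0.2170

The Yule-Walker equations for an AR(p) process read, in matrix form,
  Gamma_p phi = r_p,   with   (Gamma_p)_{ij} = gamma(|i - j|),
                       (r_p)_i = gamma(i),   i,j = 1..p.
Substitute the sample gammas (Toeplitz matrix and right-hand side of size 3):
  Gamma_p = [[4.3835, -2.7044, 2.8502], [-2.7044, 4.3835, -2.7044], [2.8502, -2.7044, 4.3835]]
  r_p     = [-2.7044, 2.8502, -2.8348]
Written out (R1..R3):
  (R1) 4.3835 phi_1 - 2.7044 phi_2 + 2.8502 phi_3 = -2.7044
  (R2) -2.7044 phi_1 + 4.3835 phi_2 - 2.7044 phi_3 = 2.8502
  (R3) 2.8502 phi_1 - 2.7044 phi_2 + 4.3835 phi_3 = -2.8348
Gaussian elimination:
  R2 <- R2 - (-2.7044/4.3835) R1 = R2 - (-0.61695) R1:  2.715021 phi_2 - 0.945969 phi_3 = 1.181721
  R3 <- R3 - (2.8502/4.3835) R1 = R3 - (0.650211) R1:  -0.945969 phi_2 + 2.530269 phi_3 = -1.076369
  R3 <- R3 - (-0.945969/2.715021) R2 = R3 - (-0.348421) R2:  2.200673 phi_3 = -0.664633
Back-substitution:
  phi_hat_3 = -0.664633 / 2.200673 = -0.302014
  phi_hat_2 = (1.181721 - (-0.945969)(-0.302014)) / 2.715021 = 0.330025
  phi_hat_1 = (-2.7044 - (-2.7044)(0.330025) - (2.8502)(-0.302014)) / 4.3835 = -0.216968
So phi_hat = [-0.2170, 0.3300, -0.3020].
Therefore phi_hat_1 = -0.2170.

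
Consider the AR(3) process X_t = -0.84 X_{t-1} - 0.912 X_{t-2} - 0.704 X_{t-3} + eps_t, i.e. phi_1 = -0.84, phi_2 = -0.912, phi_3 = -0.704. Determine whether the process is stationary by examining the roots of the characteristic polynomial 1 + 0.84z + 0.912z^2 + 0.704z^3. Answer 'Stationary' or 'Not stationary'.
\text{Stationary}

The AR(p) characteristic polynomial is P(z) = 1 + 0.84z + 0.912z^2 + 0.704z^3.
Stationarity requires all roots to lie outside the unit circle, i.e. |z| > 1 for every root.
Degree 3: look for a simple real root z0 first, then factor out (1 - z/z0) and solve the remaining quadratic.
Testing z0 = -1.25: P(-1.25) = 1 + (0.84)(-1.25) + (0.912)(-1.25)^2 + (0.704)(-1.25)^3
  = 1 + (-1.05) + (1.425) + (-1.375) = 0.  So z_0 = -1.25 is a root, |z_0| = 1.25.
Divide out the factor (1 + 0.8 z) = (1 - z/z0) (since 1/z0 = -0.8):
  P(z) = (1 + 0.8 z)(1 + (0.04) z + (0.88) z^2)
  [check: z-coef 0.04 - (-0.8) = 0.84; z^2-coef 0.88 - (-0.8)(0.04) = 0.912; z^3-coef -(-0.8)(0.88) = 0.704.]
Remaining roots from the quadratic factor 1 + (0.04) z + (0.88) z^2:
  Set 1 + (0.04) z + (0.88) z^2 = 0, i.e. a z^2 + b z + c = 0 with a = 0.88, b = 0.04, c = 1.
  Discriminant D = b^2 - 4ac = (0.04)^2 - 4*(0.88)*1 = 0.0016 - (3.52) = -3.5184.
  D < 0, so the roots are the complex-conjugate pair z = (-b +/- i sqrt(-D)) / (2a) = -0.0227 +/- 1.0658i.
  For a conjugate pair |z|^2 = z * conj(z) = (product of roots) = c/a = 1/(0.88) = 1.136364, so |z| = sqrt(1.136364) = 1.066 for both roots.
Moduli of all roots: 1.2500, 1.0660, 1.0660.
All moduli strictly greater than 1? Yes.
Verdict: Stationary.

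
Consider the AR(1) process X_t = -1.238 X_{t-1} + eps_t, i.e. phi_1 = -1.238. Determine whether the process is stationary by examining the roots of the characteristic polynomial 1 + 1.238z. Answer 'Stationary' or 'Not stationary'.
\text{Not stationary}

The AR(p) characteristic polynomial is P(z) = 1 + 1.238z.
Stationarity requires all roots to lie outside the unit circle, i.e. |z| > 1 for every root.
This is linear in z: 1 + (1.238) z = 0  =>  z = -1/(1.238) = -0.807754,  |z| = 0.807754.
Moduli of all roots: 0.8078.
All moduli strictly greater than 1? No.
Verdict: Not stationary.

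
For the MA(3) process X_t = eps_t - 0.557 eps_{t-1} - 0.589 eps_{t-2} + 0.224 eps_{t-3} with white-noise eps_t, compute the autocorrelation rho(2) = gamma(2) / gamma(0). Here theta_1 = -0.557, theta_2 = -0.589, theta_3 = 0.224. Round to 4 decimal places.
\rho(2) = -0.4181

For an MA(q) process with theta_0 = 1, the autocovariance is
  gamma(k) = sigma^2 * sum_{i=0..q-k} theta_i * theta_{i+k},
and rho(k) = gamma(k) / gamma(0). Sigma^2 cancels.
  numerator   = (1)*(-0.589) + (-0.557)*(0.224) = -0.713768.
  denominator = (1)^2 + (-0.557)^2 + (-0.589)^2 + (0.224)^2 = 1.707346.
  rho(2) = -0.713768 / 1.707346 = -0.4181.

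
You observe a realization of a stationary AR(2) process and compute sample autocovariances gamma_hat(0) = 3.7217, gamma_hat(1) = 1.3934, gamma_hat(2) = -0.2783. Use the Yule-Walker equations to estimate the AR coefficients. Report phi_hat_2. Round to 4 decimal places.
\hat\phi_{2} = -0.2500

The Yule-Walker equations for an AR(p) process read, in matrix form,
  Gamma_p phi = r_p,   with   (Gamma_p)_{ij} = gamma(|i - j|),
                       (r_p)_i = gamma(i),   i,j = 1..p.
Substitute the sample gammas (Toeplitz matrix and right-hand side of size 2):
  Gamma_p = [[3.7217, 1.3934], [1.3934, 3.7217]]
  r_p     = [1.3934, -0.2783]
Written out:
  3.7217 phi_1 + 1.3934 phi_2 = 1.3934
  1.3934 phi_1 + 3.7217 phi_2 = -0.2783
Solve by Cramer's rule:
  det = gamma(0)^2 - gamma(1)^2 = (3.7217)^2 - (1.3934)^2 = 13.85105089 - 1.94156356 = 11.90948733
  phi_hat_1 = [gamma(1) gamma(0) - gamma(1) gamma(2)] / det = [(1.3934)(3.7217) - (1.3934)(-0.2783)] / 11.90948733 = 5.5736 / 11.90948733 = 0.468
  phi_hat_2 = [gamma(0) gamma(2) - gamma(1)^2] / det = [(3.7217)(-0.2783) - (1.3934)^2] / 11.90948733 = -2.97731267 / 11.90948733 = -0.25
So phi_hat = [0.4680, -0.2500].
Therefore phi_hat_2 = -0.2500.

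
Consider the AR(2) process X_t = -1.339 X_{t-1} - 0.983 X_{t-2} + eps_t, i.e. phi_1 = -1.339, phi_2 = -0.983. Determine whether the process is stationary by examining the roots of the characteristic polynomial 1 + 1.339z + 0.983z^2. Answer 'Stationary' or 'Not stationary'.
\text{Stationary}

The AR(p) characteristic polynomial is P(z) = 1 + 1.339z + 0.983z^2.
Stationarity requires all roots to lie outside the unit circle, i.e. |z| > 1 for every root.
Set 1 + (1.339) z + (0.983) z^2 = 0, i.e. a z^2 + b z + c = 0 with a = 0.983, b = 1.339, c = 1.
Discriminant D = b^2 - 4ac = (1.339)^2 - 4*(0.983)*1 = 1.792921 - (3.932) = -2.139079.
D < 0, so the roots are the complex-conjugate pair z = (-b +/- i sqrt(-D)) / (2a) = -0.6811 +/- 0.7439i.
For a conjugate pair |z|^2 = z * conj(z) = (product of roots) = c/a = 1/(0.983) = 1.017294, so |z| = sqrt(1.017294) = 1.0086 for both roots.
Moduli of all roots: 1.0086, 1.0086.
All moduli strictly greater than 1? Yes.
Verdict: Stationary.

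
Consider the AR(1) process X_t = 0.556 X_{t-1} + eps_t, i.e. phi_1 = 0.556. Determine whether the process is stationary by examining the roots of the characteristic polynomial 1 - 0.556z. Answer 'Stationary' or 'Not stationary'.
\text{Stationary}

The AR(p) characteristic polynomial is P(z) = 1 - 0.556z.
Stationarity requires all roots to lie outside the unit circle, i.e. |z| > 1 for every root.
This is linear in z: 1 + (-0.556) z = 0  =>  z = -1/(-0.556) = 1.798561,  |z| = 1.798561.
Moduli of all roots: 1.7986.
All moduli strictly greater than 1? Yes.
Verdict: Stationary.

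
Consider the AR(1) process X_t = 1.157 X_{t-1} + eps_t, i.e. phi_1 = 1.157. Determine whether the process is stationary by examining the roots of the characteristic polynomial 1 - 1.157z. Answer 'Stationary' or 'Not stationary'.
\text{Not stationary}

The AR(p) characteristic polynomial is P(z) = 1 - 1.157z.
Stationarity requires all roots to lie outside the unit circle, i.e. |z| > 1 for every root.
This is linear in z: 1 + (-1.157) z = 0  =>  z = -1/(-1.157) = 0.864304,  |z| = 0.864304.
Moduli of all roots: 0.8643.
All moduli strictly greater than 1? No.
Verdict: Not stationary.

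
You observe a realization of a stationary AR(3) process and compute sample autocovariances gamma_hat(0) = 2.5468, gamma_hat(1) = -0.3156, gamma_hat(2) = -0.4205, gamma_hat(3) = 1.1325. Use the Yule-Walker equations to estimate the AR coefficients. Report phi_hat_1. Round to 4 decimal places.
\hat\phi_{1} = -0.0700

The Yule-Walker equations for an AR(p) process read, in matrix form,
  Gamma_p phi = r_p,   with   (Gamma_p)_{ij} = gamma(|i - j|),
                       (r_p)_i = gamma(i),   i,j = 1..p.
Substitute the sample gammas (Toeplitz matrix and right-hand side of size 3):
  Gamma_p = [[2.5468, -0.3156, -0.4205], [-0.3156, 2.5468, -0.3156], [-0.4205, -0.3156, 2.5468]]
  r_p     = [-0.3156, -0.4205, 1.1325]
Written out (R1..R3):
  (R1) 2.5468 phi_1 - 0.3156 phi_2 - 0.4205 phi_3 = -0.3156
  (R2) -0.3156 phi_1 + 2.5468 phi_2 - 0.3156 phi_3 = -0.4205
  (R3) -0.4205 phi_1 - 0.3156 phi_2 + 2.5468 phi_3 = 1.1325
Gaussian elimination:
  R2 <- R2 - (-0.3156/2.5468) R1 = R2 - (-0.12392) R1:  2.507691 phi_2 - 0.367708 phi_3 = -0.459609
  R3 <- R3 - (-0.4205/2.5468) R1 = R3 - (-0.165109) R1:  -0.367708 phi_2 + 2.477372 phi_3 = 1.080392
  R3 <- R3 - (-0.367708/2.507691) R2 = R3 - (-0.146632) R2:  2.423454 phi_3 = 1.012998
Back-substitution:
  phi_hat_3 = 1.012998 / 2.423454 = 0.417998
  phi_hat_2 = (-0.459609 - (-0.367708)(0.417998)) / 2.507691 = -0.121988
  phi_hat_1 = (-0.3156 - (-0.3156)(-0.121988) - (-0.4205)(0.417998)) / 2.5468 = -0.070022
So phi_hat = [-0.0700, -0.1220, 0.4180].
Therefore phi_hat_1 = -0.0700.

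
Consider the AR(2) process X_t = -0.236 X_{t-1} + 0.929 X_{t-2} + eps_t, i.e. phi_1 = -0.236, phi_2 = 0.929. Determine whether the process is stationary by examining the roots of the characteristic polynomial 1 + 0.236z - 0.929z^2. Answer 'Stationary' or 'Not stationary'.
\text{Not stationary}

The AR(p) characteristic polynomial is P(z) = 1 + 0.236z - 0.929z^2.
Stationarity requires all roots to lie outside the unit circle, i.e. |z| > 1 for every root.
Set 1 + (0.236) z + (-0.929) z^2 = 0, i.e. a z^2 + b z + c = 0 with a = -0.929, b = 0.236, c = 1.
Discriminant D = b^2 - 4ac = (0.236)^2 - 4*(-0.929)*1 = 0.055696 - (-3.716) = 3.771696.
D >= 0, so the roots are real: z = (-b +/- sqrt(D)) / (2a) = (-0.236 +/- 1.942085) / (-1.858).
  z_1 = (-0.236 + 1.942085) / (-1.858) = -0.9182,   |z_1| = 0.9182.
  z_2 = (-0.236 - 1.942085) / (-1.858) = 1.1723,   |z_2| = 1.1723.
Moduli of all roots: 0.9182, 1.1723.
All moduli strictly greater than 1? No.
Verdict: Not stationary.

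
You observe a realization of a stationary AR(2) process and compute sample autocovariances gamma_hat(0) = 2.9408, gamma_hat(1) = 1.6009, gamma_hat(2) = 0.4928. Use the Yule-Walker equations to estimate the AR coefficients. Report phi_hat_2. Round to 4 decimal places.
\hat\phi_{2} = -0.1830

The Yule-Walker equations for an AR(p) process read, in matrix form,
  Gamma_p phi = r_p,   with   (Gamma_p)_{ij} = gamma(|i - j|),
                       (r_p)_i = gamma(i),   i,j = 1..p.
Substitute the sample gammas (Toeplitz matrix and right-hand side of size 2):
  Gamma_p = [[2.9408, 1.6009], [1.6009, 2.9408]]
  r_p     = [1.6009, 0.4928]
Written out:
  2.9408 phi_1 + 1.6009 phi_2 = 1.6009
  1.6009 phi_1 + 2.9408 phi_2 = 0.4928
Solve by Cramer's rule:
  det = gamma(0)^2 - gamma(1)^2 = (2.9408)^2 - (1.6009)^2 = 8.64830464 - 2.56288081 = 6.08542383
  phi_hat_1 = [gamma(1) gamma(0) - gamma(1) gamma(2)] / det = [(1.6009)(2.9408) - (1.6009)(0.4928)] / 6.08542383 = 3.9190032 / 6.08542383 = 0.644
  phi_hat_2 = [gamma(0) gamma(2) - gamma(1)^2] / det = [(2.9408)(0.4928) - (1.6009)^2] / 6.08542383 = -1.11365457 / 6.08542383 = -0.183
So phi_hat = [0.6440, -0.1830].
Therefore phi_hat_2 = -0.1830.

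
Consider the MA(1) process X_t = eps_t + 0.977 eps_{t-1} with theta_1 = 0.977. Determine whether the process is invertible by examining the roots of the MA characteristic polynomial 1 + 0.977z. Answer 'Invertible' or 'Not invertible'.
\text{Invertible}

The MA(q) characteristic polynomial is P(z) = 1 + 0.977z.
Invertibility requires all roots to lie outside the unit circle, i.e. |z| > 1 for every root.
This is linear in z: 1 + (0.977) z = 0  =>  z = -1/(0.977) = -1.023541,  |z| = 1.023541.
Moduli of all roots: 1.0235.
All moduli strictly greater than 1? Yes.
Verdict: Invertible.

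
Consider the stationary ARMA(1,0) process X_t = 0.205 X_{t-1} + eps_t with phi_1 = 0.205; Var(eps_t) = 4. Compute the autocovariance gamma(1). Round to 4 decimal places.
\gamma(1) = 0.8560

Multiply the model equation by X_{t-k} and take expectations. With theta_0 = psi_0 = 1 and psi_j the MA(infinity) weights, this gives
  gamma(k) - sum_i phi_i gamma(k-i) = c_k,
  c_k = sigma^2 * sum_{j=k..q} theta_j psi_{j-k}   (c_k = 0 for k > q),
using gamma(-m) = gamma(m).
Pure AR (q = 0): c_0 = sigma^2 = 4, c_k = 0 for k >= 1.
Equations for k = 0 and k = 1 (AR order 1):
  gamma(0) = phi_1 gamma(1) + c_0
  gamma(1) = phi_1 gamma(0) + c_1
Substituting the second into the first: gamma(0) (1 - phi_1^2) = c_0 + phi_1 c_1, so
  gamma(0) = c_0 / (1 - phi_1^2) = 4 / (1 - (0.205)^2) = 4 / 0.957975 = 4.175474.
  gamma(1) = phi_1 gamma(0) = (0.205)(4.175474) = 0.855972.
Therefore gamma(1) = 0.8560 (to 4 decimal places).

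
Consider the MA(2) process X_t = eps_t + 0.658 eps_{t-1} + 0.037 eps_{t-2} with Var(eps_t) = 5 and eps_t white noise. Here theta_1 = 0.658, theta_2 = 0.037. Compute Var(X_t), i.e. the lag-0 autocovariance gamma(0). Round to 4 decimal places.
\gamma(0) = 7.1717

For an MA(q) process X_t = eps_t + sum_i theta_i eps_{t-i} with
Var(eps_t) = sigma^2, the variance is
  gamma(0) = sigma^2 * (1 + sum_i theta_i^2).
  sum_i theta_i^2 = (0.658)^2 + (0.037)^2 = 0.432964 + 0.001369 = 0.434333.
  gamma(0) = 5 * (1 + 0.434333) = 5 * 1.434333 = 7.171665, which rounds to 7.1717.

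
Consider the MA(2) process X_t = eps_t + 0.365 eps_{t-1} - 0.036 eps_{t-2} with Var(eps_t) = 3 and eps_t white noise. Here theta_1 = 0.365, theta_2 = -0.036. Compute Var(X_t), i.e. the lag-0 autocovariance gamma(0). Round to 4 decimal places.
\gamma(0) = 3.4036

For an MA(q) process X_t = eps_t + sum_i theta_i eps_{t-i} with
Var(eps_t) = sigma^2, the variance is
  gamma(0) = sigma^2 * (1 + sum_i theta_i^2).
  sum_i theta_i^2 = (0.365)^2 + (-0.036)^2 = 0.133225 + 0.001296 = 0.134521.
  gamma(0) = 3 * (1 + 0.134521) = 3 * 1.134521 = 3.403563, which rounds to 3.4036.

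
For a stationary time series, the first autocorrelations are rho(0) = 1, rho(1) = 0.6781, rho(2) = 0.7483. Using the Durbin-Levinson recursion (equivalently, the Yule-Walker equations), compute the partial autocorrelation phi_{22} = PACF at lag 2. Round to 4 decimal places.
\phi_{22} = 0.5340

The PACF at lag k is phi_{kk}, the last component of the solution
to the Yule-Walker system G_k phi = r_k where
  (G_k)_{ij} = rho(|i - j|), (r_k)_i = rho(i), i,j = 1..k.
Equivalently, Durbin-Levinson gives phi_{kk} iteratively:
  phi_{11} = rho(1)
  phi_{kk} = [rho(k) - sum_{j=1..k-1} phi_{k-1,j} rho(k-j)]
            / [1 - sum_{j=1..k-1} phi_{k-1,j} rho(j)],
  phi_{k,j} = phi_{k-1,j} - phi_{kk} phi_{k-1,k-j},  j = 1..k-1.
Step k = 1:
  phi_11 = rho(1) = 0.6781.
Step k = 2:
  phi_22 = [rho(2) - phi_11 rho(1)] / [1 - phi_11 rho(1)] = [0.7483 - (0.6781)(0.6781)] / [1 - (0.6781)(0.6781)]
         = 0.28848039 / 0.54018039 = 0.534.
Therefore phi_{22} = 0.5340.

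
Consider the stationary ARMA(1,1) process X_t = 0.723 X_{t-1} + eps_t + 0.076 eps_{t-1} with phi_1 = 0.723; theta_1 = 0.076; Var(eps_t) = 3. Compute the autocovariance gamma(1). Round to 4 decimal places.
\gamma(1) = 5.2983

Multiply the model equation by X_{t-k} and take expectations. With theta_0 = psi_0 = 1 and psi_j the MA(infinity) weights, this gives
  gamma(k) - sum_i phi_i gamma(k-i) = c_k,
  c_k = sigma^2 * sum_{j=k..q} theta_j psi_{j-k}   (c_k = 0 for k > q),
using gamma(-m) = gamma(m).
psi-weights needed (psi_j = theta_j + sum_i phi_i psi_{j-i}):
  psi_1 = theta_1 + phi_1 = 0.076 + (0.723) = 0.799
Right-hand sides:
  c_0 = sigma^2 (1 + theta_1 psi_1) = 3 * (1 + (0.076)(0.799)) = 3 * 1.060724 = 3.182172
  c_1 = sigma^2 theta_1 = 3 * (0.076) = 0.228
  c_2 = 0
Equations for k = 0 and k = 1 (AR order 1):
  gamma(0) = phi_1 gamma(1) + c_0
  gamma(1) = phi_1 gamma(0) + c_1
Substituting the second into the first: gamma(0) (1 - phi_1^2) = c_0 + phi_1 c_1, so
  gamma(0) = (c_0 + phi_1 c_1) / (1 - phi_1^2) = (3.182172 + (0.723)(0.228)) / (1 - (0.723)^2) = 3.347016 / 0.477271 = 7.012821.
  gamma(1) = phi_1 gamma(0) + c_1 = (0.723)(7.012821) + (0.228) = 5.298269.
Therefore gamma(1) = 5.2983 (to 4 decimal places).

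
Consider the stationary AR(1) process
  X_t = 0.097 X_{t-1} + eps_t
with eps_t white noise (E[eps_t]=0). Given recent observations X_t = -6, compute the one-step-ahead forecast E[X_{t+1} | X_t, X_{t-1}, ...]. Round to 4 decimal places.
E[X_{t+1} \mid \mathcal F_t] = -0.5820

For an AR(p) model X_t = c + sum_i phi_i X_{t-i} + eps_t, the
one-step-ahead conditional mean is
  E[X_{t+1} | X_t, ...] = c + sum_i phi_i X_{t+1-i}.
Substitute known values:
  E[X_{t+1} | ...] = (0.097) * (-6)
                   = -0.5820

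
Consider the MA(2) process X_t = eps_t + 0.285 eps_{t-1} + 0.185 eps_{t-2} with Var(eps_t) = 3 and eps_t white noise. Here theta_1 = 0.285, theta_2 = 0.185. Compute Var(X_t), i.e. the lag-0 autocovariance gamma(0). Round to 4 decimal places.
\gamma(0) = 3.3464

For an MA(q) process X_t = eps_t + sum_i theta_i eps_{t-i} with
Var(eps_t) = sigma^2, the variance is
  gamma(0) = sigma^2 * (1 + sum_i theta_i^2).
  sum_i theta_i^2 = (0.285)^2 + (0.185)^2 = 0.081225 + 0.034225 = 0.11545.
  gamma(0) = 3 * (1 + 0.11545) = 3 * 1.11545 = 3.34635, which rounds to 3.3464.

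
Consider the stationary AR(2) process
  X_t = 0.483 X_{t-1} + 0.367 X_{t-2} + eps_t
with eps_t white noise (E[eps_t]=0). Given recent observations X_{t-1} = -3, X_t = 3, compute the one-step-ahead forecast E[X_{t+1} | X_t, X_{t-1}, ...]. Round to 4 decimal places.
E[X_{t+1} \mid \mathcal F_t] = 0.3480

For an AR(p) model X_t = c + sum_i phi_i X_{t-i} + eps_t, the
one-step-ahead conditional mean is
  E[X_{t+1} | X_t, ...] = c + sum_i phi_i X_{t+1-i}.
Substitute known values:
  E[X_{t+1} | ...] = (0.483) * (3) + (0.367) * (-3)
                   = 0.3480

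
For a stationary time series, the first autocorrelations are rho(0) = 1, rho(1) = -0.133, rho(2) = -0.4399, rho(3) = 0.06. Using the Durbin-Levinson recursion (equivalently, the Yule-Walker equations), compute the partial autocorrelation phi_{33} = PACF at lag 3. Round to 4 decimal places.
\phi_{33} = -0.1140

The PACF at lag k is phi_{kk}, the last component of the solution
to the Yule-Walker system G_k phi = r_k where
  (G_k)_{ij} = rho(|i - j|), (r_k)_i = rho(i), i,j = 1..k.
Equivalently, Durbin-Levinson gives phi_{kk} iteratively:
  phi_{11} = rho(1)
  phi_{kk} = [rho(k) - sum_{j=1..k-1} phi_{k-1,j} rho(k-j)]
            / [1 - sum_{j=1..k-1} phi_{k-1,j} rho(j)],
  phi_{k,j} = phi_{k-1,j} - phi_{kk} phi_{k-1,k-j},  j = 1..k-1.
Step k = 1:
  phi_11 = rho(1) = -0.133.
Step k = 2:
  phi_22 = [rho(2) - phi_11 rho(1)] / [1 - phi_11 rho(1)] = [-0.4399 - (-0.133)(-0.133)] / [1 - (-0.133)(-0.133)]
         = -0.457589 / 0.982311 = -0.465829.
  Update: phi_21 = phi_11 - phi_22 phi_11 = -0.133 - (-0.465829)(-0.133) = -0.194955.
Step k = 3:
  phi_33 = [rho(3) - phi_21 rho(2) - phi_22 rho(1)] / [1 - phi_21 rho(1) - phi_22 rho(2)]
    numerator   = 0.06 - (-0.194955)(-0.4399) - (-0.465829)(-0.133) = -0.08771608
    denominator = 1 - (-0.194955)(-0.133) - (-0.465829)(-0.4399) = 0.76915275
  phi_33 = -0.08771608 / 0.76915275 = -0.114.
Therefore phi_{33} = -0.1140.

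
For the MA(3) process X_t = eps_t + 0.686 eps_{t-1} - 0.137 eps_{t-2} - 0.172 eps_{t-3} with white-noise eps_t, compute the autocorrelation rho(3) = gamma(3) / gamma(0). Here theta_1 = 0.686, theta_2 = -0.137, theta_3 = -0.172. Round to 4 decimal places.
\rho(3) = -0.1132

For an MA(q) process with theta_0 = 1, the autocovariance is
  gamma(k) = sigma^2 * sum_{i=0..q-k} theta_i * theta_{i+k},
and rho(k) = gamma(k) / gamma(0). Sigma^2 cancels.
  numerator   = (1)*(-0.172) = -0.172.
  denominator = (1)^2 + (0.686)^2 + (-0.137)^2 + (-0.172)^2 = 1.518949.
  rho(3) = -0.172 / 1.518949 = -0.1132.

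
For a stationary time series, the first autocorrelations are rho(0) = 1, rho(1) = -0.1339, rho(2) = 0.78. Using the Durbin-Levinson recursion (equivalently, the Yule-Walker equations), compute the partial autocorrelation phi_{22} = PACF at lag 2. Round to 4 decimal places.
\phi_{22} = 0.7760

The PACF at lag k is phi_{kk}, the last component of the solution
to the Yule-Walker system G_k phi = r_k where
  (G_k)_{ij} = rho(|i - j|), (r_k)_i = rho(i), i,j = 1..k.
Equivalently, Durbin-Levinson gives phi_{kk} iteratively:
  phi_{11} = rho(1)
  phi_{kk} = [rho(k) - sum_{j=1..k-1} phi_{k-1,j} rho(k-j)]
            / [1 - sum_{j=1..k-1} phi_{k-1,j} rho(j)],
  phi_{k,j} = phi_{k-1,j} - phi_{kk} phi_{k-1,k-j},  j = 1..k-1.
Step k = 1:
  phi_11 = rho(1) = -0.1339.
Step k = 2:
  phi_22 = [rho(2) - phi_11 rho(1)] / [1 - phi_11 rho(1)] = [0.78 - (-0.1339)(-0.1339)] / [1 - (-0.1339)(-0.1339)]
         = 0.76207079 / 0.98207079 = 0.776.
Therefore phi_{22} = 0.7760.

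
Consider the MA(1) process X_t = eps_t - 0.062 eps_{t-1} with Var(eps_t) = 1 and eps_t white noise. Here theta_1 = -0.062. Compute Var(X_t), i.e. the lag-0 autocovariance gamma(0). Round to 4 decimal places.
\gamma(0) = 1.0038

For an MA(q) process X_t = eps_t + sum_i theta_i eps_{t-i} with
Var(eps_t) = sigma^2, the variance is
  gamma(0) = sigma^2 * (1 + sum_i theta_i^2).
  sum_i theta_i^2 = (-0.062)^2 = 0.003844.
  gamma(0) = 1 * (1 + 0.003844) = 1 * 1.003844 = 1.003844, which rounds to 1.0038.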